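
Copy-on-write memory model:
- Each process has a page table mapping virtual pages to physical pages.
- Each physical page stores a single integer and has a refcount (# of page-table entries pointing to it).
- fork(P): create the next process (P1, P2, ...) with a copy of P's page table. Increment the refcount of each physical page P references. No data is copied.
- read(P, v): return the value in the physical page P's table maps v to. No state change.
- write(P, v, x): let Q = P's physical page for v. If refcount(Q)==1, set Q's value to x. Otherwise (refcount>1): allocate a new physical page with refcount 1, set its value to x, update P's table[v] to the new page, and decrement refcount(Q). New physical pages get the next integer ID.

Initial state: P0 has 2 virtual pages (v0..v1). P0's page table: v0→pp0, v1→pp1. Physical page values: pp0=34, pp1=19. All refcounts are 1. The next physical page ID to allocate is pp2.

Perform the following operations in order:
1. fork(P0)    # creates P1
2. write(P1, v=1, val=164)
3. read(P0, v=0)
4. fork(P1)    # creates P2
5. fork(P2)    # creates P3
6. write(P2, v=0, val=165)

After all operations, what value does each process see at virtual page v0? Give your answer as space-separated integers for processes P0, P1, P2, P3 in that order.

Op 1: fork(P0) -> P1. 2 ppages; refcounts: pp0:2 pp1:2
Op 2: write(P1, v1, 164). refcount(pp1)=2>1 -> COPY to pp2. 3 ppages; refcounts: pp0:2 pp1:1 pp2:1
Op 3: read(P0, v0) -> 34. No state change.
Op 4: fork(P1) -> P2. 3 ppages; refcounts: pp0:3 pp1:1 pp2:2
Op 5: fork(P2) -> P3. 3 ppages; refcounts: pp0:4 pp1:1 pp2:3
Op 6: write(P2, v0, 165). refcount(pp0)=4>1 -> COPY to pp3. 4 ppages; refcounts: pp0:3 pp1:1 pp2:3 pp3:1
P0: v0 -> pp0 = 34
P1: v0 -> pp0 = 34
P2: v0 -> pp3 = 165
P3: v0 -> pp0 = 34

Answer: 34 34 165 34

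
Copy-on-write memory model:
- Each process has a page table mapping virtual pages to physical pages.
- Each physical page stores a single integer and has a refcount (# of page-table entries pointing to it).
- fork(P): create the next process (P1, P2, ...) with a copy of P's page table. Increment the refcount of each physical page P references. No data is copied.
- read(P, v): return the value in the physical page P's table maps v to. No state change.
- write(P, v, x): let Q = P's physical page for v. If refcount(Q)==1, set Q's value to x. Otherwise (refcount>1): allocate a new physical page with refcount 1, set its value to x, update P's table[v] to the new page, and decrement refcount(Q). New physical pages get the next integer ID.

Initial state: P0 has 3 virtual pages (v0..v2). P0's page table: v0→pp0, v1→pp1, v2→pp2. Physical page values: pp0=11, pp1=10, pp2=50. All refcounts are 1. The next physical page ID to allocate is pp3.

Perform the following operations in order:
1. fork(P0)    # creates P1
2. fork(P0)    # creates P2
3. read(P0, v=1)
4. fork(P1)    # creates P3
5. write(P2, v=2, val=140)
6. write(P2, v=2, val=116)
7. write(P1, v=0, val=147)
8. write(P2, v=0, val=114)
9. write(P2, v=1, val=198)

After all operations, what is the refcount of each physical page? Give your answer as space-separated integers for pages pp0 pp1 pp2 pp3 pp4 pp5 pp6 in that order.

Op 1: fork(P0) -> P1. 3 ppages; refcounts: pp0:2 pp1:2 pp2:2
Op 2: fork(P0) -> P2. 3 ppages; refcounts: pp0:3 pp1:3 pp2:3
Op 3: read(P0, v1) -> 10. No state change.
Op 4: fork(P1) -> P3. 3 ppages; refcounts: pp0:4 pp1:4 pp2:4
Op 5: write(P2, v2, 140). refcount(pp2)=4>1 -> COPY to pp3. 4 ppages; refcounts: pp0:4 pp1:4 pp2:3 pp3:1
Op 6: write(P2, v2, 116). refcount(pp3)=1 -> write in place. 4 ppages; refcounts: pp0:4 pp1:4 pp2:3 pp3:1
Op 7: write(P1, v0, 147). refcount(pp0)=4>1 -> COPY to pp4. 5 ppages; refcounts: pp0:3 pp1:4 pp2:3 pp3:1 pp4:1
Op 8: write(P2, v0, 114). refcount(pp0)=3>1 -> COPY to pp5. 6 ppages; refcounts: pp0:2 pp1:4 pp2:3 pp3:1 pp4:1 pp5:1
Op 9: write(P2, v1, 198). refcount(pp1)=4>1 -> COPY to pp6. 7 ppages; refcounts: pp0:2 pp1:3 pp2:3 pp3:1 pp4:1 pp5:1 pp6:1

Answer: 2 3 3 1 1 1 1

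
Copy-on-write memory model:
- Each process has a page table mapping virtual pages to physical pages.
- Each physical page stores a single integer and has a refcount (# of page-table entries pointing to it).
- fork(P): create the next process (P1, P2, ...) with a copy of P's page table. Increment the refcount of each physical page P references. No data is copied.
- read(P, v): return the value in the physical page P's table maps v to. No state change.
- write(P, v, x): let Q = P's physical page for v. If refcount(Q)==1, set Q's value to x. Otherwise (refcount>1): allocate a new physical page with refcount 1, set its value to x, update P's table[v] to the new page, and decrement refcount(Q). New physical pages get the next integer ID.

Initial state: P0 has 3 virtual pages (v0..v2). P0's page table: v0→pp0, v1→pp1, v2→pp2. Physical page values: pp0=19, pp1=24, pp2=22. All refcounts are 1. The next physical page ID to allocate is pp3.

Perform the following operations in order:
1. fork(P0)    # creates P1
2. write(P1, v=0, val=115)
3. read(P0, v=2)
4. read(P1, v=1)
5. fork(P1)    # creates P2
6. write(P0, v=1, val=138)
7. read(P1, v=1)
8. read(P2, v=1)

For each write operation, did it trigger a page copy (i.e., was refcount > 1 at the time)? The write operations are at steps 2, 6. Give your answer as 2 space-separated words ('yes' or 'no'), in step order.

Op 1: fork(P0) -> P1. 3 ppages; refcounts: pp0:2 pp1:2 pp2:2
Op 2: write(P1, v0, 115). refcount(pp0)=2>1 -> COPY to pp3. 4 ppages; refcounts: pp0:1 pp1:2 pp2:2 pp3:1
Op 3: read(P0, v2) -> 22. No state change.
Op 4: read(P1, v1) -> 24. No state change.
Op 5: fork(P1) -> P2. 4 ppages; refcounts: pp0:1 pp1:3 pp2:3 pp3:2
Op 6: write(P0, v1, 138). refcount(pp1)=3>1 -> COPY to pp4. 5 ppages; refcounts: pp0:1 pp1:2 pp2:3 pp3:2 pp4:1
Op 7: read(P1, v1) -> 24. No state change.
Op 8: read(P2, v1) -> 24. No state change.

yes yes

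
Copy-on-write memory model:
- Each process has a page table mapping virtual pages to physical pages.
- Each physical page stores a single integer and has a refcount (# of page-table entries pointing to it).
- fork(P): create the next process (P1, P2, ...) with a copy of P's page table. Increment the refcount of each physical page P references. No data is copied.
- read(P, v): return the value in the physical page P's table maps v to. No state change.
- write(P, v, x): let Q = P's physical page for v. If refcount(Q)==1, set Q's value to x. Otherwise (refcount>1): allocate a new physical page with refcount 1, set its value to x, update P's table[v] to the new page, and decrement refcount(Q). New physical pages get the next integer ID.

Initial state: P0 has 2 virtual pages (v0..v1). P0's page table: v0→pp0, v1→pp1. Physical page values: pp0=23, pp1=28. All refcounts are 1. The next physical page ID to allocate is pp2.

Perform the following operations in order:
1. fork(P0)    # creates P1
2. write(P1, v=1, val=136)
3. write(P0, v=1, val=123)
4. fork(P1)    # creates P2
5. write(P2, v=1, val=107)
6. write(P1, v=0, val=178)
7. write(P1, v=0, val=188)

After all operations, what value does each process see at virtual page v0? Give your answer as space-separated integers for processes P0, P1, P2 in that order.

Answer: 23 188 23

Derivation:
Op 1: fork(P0) -> P1. 2 ppages; refcounts: pp0:2 pp1:2
Op 2: write(P1, v1, 136). refcount(pp1)=2>1 -> COPY to pp2. 3 ppages; refcounts: pp0:2 pp1:1 pp2:1
Op 3: write(P0, v1, 123). refcount(pp1)=1 -> write in place. 3 ppages; refcounts: pp0:2 pp1:1 pp2:1
Op 4: fork(P1) -> P2. 3 ppages; refcounts: pp0:3 pp1:1 pp2:2
Op 5: write(P2, v1, 107). refcount(pp2)=2>1 -> COPY to pp3. 4 ppages; refcounts: pp0:3 pp1:1 pp2:1 pp3:1
Op 6: write(P1, v0, 178). refcount(pp0)=3>1 -> COPY to pp4. 5 ppages; refcounts: pp0:2 pp1:1 pp2:1 pp3:1 pp4:1
Op 7: write(P1, v0, 188). refcount(pp4)=1 -> write in place. 5 ppages; refcounts: pp0:2 pp1:1 pp2:1 pp3:1 pp4:1
P0: v0 -> pp0 = 23
P1: v0 -> pp4 = 188
P2: v0 -> pp0 = 23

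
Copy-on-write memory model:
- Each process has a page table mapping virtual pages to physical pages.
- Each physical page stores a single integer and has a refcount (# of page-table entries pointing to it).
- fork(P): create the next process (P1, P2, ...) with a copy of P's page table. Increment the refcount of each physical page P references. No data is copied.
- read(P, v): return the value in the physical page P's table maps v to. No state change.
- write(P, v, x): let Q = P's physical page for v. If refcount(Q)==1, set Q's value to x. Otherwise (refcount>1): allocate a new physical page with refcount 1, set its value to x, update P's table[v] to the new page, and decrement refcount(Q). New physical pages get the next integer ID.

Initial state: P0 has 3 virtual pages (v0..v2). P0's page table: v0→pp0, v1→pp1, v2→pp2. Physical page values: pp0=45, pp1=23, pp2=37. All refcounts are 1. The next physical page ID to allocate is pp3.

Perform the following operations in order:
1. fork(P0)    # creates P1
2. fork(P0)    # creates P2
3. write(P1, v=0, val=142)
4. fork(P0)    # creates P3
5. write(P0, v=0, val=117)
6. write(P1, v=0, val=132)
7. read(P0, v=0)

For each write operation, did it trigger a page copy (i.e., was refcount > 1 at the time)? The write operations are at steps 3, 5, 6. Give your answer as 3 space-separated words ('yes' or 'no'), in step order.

Op 1: fork(P0) -> P1. 3 ppages; refcounts: pp0:2 pp1:2 pp2:2
Op 2: fork(P0) -> P2. 3 ppages; refcounts: pp0:3 pp1:3 pp2:3
Op 3: write(P1, v0, 142). refcount(pp0)=3>1 -> COPY to pp3. 4 ppages; refcounts: pp0:2 pp1:3 pp2:3 pp3:1
Op 4: fork(P0) -> P3. 4 ppages; refcounts: pp0:3 pp1:4 pp2:4 pp3:1
Op 5: write(P0, v0, 117). refcount(pp0)=3>1 -> COPY to pp4. 5 ppages; refcounts: pp0:2 pp1:4 pp2:4 pp3:1 pp4:1
Op 6: write(P1, v0, 132). refcount(pp3)=1 -> write in place. 5 ppages; refcounts: pp0:2 pp1:4 pp2:4 pp3:1 pp4:1
Op 7: read(P0, v0) -> 117. No state change.

yes yes no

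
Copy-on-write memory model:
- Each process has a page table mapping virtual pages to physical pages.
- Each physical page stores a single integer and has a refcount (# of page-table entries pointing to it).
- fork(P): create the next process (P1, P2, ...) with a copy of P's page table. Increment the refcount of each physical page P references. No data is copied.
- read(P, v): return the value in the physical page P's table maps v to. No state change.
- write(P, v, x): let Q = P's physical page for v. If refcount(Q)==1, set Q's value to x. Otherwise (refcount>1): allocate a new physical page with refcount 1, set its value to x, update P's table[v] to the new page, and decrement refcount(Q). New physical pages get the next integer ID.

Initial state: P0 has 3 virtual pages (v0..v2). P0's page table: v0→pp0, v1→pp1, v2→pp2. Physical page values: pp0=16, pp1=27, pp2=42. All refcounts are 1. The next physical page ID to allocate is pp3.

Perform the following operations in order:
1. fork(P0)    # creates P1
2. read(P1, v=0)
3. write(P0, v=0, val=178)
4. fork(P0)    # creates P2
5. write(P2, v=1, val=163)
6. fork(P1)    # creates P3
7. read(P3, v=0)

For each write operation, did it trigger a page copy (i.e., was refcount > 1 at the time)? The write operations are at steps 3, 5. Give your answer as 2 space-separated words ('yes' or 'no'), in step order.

Op 1: fork(P0) -> P1. 3 ppages; refcounts: pp0:2 pp1:2 pp2:2
Op 2: read(P1, v0) -> 16. No state change.
Op 3: write(P0, v0, 178). refcount(pp0)=2>1 -> COPY to pp3. 4 ppages; refcounts: pp0:1 pp1:2 pp2:2 pp3:1
Op 4: fork(P0) -> P2. 4 ppages; refcounts: pp0:1 pp1:3 pp2:3 pp3:2
Op 5: write(P2, v1, 163). refcount(pp1)=3>1 -> COPY to pp4. 5 ppages; refcounts: pp0:1 pp1:2 pp2:3 pp3:2 pp4:1
Op 6: fork(P1) -> P3. 5 ppages; refcounts: pp0:2 pp1:3 pp2:4 pp3:2 pp4:1
Op 7: read(P3, v0) -> 16. No state change.

yes yes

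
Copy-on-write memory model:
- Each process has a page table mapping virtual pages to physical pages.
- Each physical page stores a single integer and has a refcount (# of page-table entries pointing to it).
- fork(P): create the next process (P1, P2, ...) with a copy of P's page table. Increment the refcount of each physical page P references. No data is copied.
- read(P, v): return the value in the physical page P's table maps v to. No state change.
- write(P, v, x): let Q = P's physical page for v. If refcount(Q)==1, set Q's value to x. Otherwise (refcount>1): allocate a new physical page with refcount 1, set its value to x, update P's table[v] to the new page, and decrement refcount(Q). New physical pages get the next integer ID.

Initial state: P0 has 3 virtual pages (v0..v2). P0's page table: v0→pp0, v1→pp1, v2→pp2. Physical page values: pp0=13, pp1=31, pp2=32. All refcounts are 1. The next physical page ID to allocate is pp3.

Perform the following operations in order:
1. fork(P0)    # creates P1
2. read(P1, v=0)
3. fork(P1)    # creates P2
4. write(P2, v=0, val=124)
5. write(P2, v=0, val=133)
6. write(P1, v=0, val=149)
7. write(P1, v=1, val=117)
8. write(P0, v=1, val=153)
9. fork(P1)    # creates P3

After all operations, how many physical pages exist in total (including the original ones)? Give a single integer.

Op 1: fork(P0) -> P1. 3 ppages; refcounts: pp0:2 pp1:2 pp2:2
Op 2: read(P1, v0) -> 13. No state change.
Op 3: fork(P1) -> P2. 3 ppages; refcounts: pp0:3 pp1:3 pp2:3
Op 4: write(P2, v0, 124). refcount(pp0)=3>1 -> COPY to pp3. 4 ppages; refcounts: pp0:2 pp1:3 pp2:3 pp3:1
Op 5: write(P2, v0, 133). refcount(pp3)=1 -> write in place. 4 ppages; refcounts: pp0:2 pp1:3 pp2:3 pp3:1
Op 6: write(P1, v0, 149). refcount(pp0)=2>1 -> COPY to pp4. 5 ppages; refcounts: pp0:1 pp1:3 pp2:3 pp3:1 pp4:1
Op 7: write(P1, v1, 117). refcount(pp1)=3>1 -> COPY to pp5. 6 ppages; refcounts: pp0:1 pp1:2 pp2:3 pp3:1 pp4:1 pp5:1
Op 8: write(P0, v1, 153). refcount(pp1)=2>1 -> COPY to pp6. 7 ppages; refcounts: pp0:1 pp1:1 pp2:3 pp3:1 pp4:1 pp5:1 pp6:1
Op 9: fork(P1) -> P3. 7 ppages; refcounts: pp0:1 pp1:1 pp2:4 pp3:1 pp4:2 pp5:2 pp6:1

Answer: 7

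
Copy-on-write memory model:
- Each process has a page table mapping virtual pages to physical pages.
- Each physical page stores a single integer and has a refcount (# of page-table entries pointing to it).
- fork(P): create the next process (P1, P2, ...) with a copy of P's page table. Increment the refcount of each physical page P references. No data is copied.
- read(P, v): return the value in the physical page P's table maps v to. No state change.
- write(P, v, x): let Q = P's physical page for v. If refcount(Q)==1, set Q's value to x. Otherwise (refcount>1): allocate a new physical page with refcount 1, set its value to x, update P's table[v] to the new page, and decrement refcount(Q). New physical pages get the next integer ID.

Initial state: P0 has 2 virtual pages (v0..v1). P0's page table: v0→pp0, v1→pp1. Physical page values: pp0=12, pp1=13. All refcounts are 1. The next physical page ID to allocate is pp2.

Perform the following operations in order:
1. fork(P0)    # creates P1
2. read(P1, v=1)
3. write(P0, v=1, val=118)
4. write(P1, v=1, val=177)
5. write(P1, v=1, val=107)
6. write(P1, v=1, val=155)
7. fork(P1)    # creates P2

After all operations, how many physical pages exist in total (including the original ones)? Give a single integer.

Op 1: fork(P0) -> P1. 2 ppages; refcounts: pp0:2 pp1:2
Op 2: read(P1, v1) -> 13. No state change.
Op 3: write(P0, v1, 118). refcount(pp1)=2>1 -> COPY to pp2. 3 ppages; refcounts: pp0:2 pp1:1 pp2:1
Op 4: write(P1, v1, 177). refcount(pp1)=1 -> write in place. 3 ppages; refcounts: pp0:2 pp1:1 pp2:1
Op 5: write(P1, v1, 107). refcount(pp1)=1 -> write in place. 3 ppages; refcounts: pp0:2 pp1:1 pp2:1
Op 6: write(P1, v1, 155). refcount(pp1)=1 -> write in place. 3 ppages; refcounts: pp0:2 pp1:1 pp2:1
Op 7: fork(P1) -> P2. 3 ppages; refcounts: pp0:3 pp1:2 pp2:1

Answer: 3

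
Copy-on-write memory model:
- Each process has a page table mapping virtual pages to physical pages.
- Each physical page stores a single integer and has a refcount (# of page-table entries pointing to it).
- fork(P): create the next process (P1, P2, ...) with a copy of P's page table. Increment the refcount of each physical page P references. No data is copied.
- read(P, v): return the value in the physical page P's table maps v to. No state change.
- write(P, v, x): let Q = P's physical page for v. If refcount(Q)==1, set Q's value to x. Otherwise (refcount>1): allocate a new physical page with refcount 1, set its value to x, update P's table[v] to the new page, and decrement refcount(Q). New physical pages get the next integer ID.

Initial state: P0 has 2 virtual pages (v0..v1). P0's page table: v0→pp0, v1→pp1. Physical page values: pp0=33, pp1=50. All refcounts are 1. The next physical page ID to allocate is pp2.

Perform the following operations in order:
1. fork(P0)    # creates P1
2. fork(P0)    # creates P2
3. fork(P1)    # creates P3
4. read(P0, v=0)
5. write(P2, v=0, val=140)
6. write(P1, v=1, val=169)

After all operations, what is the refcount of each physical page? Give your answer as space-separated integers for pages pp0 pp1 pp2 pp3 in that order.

Answer: 3 3 1 1

Derivation:
Op 1: fork(P0) -> P1. 2 ppages; refcounts: pp0:2 pp1:2
Op 2: fork(P0) -> P2. 2 ppages; refcounts: pp0:3 pp1:3
Op 3: fork(P1) -> P3. 2 ppages; refcounts: pp0:4 pp1:4
Op 4: read(P0, v0) -> 33. No state change.
Op 5: write(P2, v0, 140). refcount(pp0)=4>1 -> COPY to pp2. 3 ppages; refcounts: pp0:3 pp1:4 pp2:1
Op 6: write(P1, v1, 169). refcount(pp1)=4>1 -> COPY to pp3. 4 ppages; refcounts: pp0:3 pp1:3 pp2:1 pp3:1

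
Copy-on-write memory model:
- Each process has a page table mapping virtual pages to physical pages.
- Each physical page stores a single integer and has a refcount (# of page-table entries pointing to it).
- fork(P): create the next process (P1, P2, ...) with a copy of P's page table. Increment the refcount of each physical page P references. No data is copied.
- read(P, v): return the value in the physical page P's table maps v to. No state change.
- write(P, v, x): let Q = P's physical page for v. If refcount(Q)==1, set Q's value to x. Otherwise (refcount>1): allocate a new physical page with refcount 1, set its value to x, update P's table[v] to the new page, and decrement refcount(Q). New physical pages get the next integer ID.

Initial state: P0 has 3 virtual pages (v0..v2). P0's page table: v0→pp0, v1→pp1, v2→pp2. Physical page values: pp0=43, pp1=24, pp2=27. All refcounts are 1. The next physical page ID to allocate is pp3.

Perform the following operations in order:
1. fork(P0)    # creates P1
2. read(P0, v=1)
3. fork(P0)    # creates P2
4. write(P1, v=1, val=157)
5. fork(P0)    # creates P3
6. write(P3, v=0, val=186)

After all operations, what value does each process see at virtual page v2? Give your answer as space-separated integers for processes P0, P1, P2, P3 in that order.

Op 1: fork(P0) -> P1. 3 ppages; refcounts: pp0:2 pp1:2 pp2:2
Op 2: read(P0, v1) -> 24. No state change.
Op 3: fork(P0) -> P2. 3 ppages; refcounts: pp0:3 pp1:3 pp2:3
Op 4: write(P1, v1, 157). refcount(pp1)=3>1 -> COPY to pp3. 4 ppages; refcounts: pp0:3 pp1:2 pp2:3 pp3:1
Op 5: fork(P0) -> P3. 4 ppages; refcounts: pp0:4 pp1:3 pp2:4 pp3:1
Op 6: write(P3, v0, 186). refcount(pp0)=4>1 -> COPY to pp4. 5 ppages; refcounts: pp0:3 pp1:3 pp2:4 pp3:1 pp4:1
P0: v2 -> pp2 = 27
P1: v2 -> pp2 = 27
P2: v2 -> pp2 = 27
P3: v2 -> pp2 = 27

Answer: 27 27 27 27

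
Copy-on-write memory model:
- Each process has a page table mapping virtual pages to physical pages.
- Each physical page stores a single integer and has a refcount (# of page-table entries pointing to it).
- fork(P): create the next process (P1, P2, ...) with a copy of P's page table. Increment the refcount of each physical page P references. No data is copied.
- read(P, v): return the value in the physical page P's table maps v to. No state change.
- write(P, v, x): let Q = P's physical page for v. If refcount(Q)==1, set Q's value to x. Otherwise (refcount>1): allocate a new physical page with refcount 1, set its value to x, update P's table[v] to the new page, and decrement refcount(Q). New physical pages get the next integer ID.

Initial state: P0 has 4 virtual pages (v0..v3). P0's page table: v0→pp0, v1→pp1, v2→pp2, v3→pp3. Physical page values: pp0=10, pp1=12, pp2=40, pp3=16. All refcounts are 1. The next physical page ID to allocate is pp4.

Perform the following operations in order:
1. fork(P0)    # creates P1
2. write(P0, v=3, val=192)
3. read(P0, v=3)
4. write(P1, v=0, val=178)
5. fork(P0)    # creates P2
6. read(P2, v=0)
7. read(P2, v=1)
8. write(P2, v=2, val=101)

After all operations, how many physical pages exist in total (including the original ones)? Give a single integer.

Op 1: fork(P0) -> P1. 4 ppages; refcounts: pp0:2 pp1:2 pp2:2 pp3:2
Op 2: write(P0, v3, 192). refcount(pp3)=2>1 -> COPY to pp4. 5 ppages; refcounts: pp0:2 pp1:2 pp2:2 pp3:1 pp4:1
Op 3: read(P0, v3) -> 192. No state change.
Op 4: write(P1, v0, 178). refcount(pp0)=2>1 -> COPY to pp5. 6 ppages; refcounts: pp0:1 pp1:2 pp2:2 pp3:1 pp4:1 pp5:1
Op 5: fork(P0) -> P2. 6 ppages; refcounts: pp0:2 pp1:3 pp2:3 pp3:1 pp4:2 pp5:1
Op 6: read(P2, v0) -> 10. No state change.
Op 7: read(P2, v1) -> 12. No state change.
Op 8: write(P2, v2, 101). refcount(pp2)=3>1 -> COPY to pp6. 7 ppages; refcounts: pp0:2 pp1:3 pp2:2 pp3:1 pp4:2 pp5:1 pp6:1

Answer: 7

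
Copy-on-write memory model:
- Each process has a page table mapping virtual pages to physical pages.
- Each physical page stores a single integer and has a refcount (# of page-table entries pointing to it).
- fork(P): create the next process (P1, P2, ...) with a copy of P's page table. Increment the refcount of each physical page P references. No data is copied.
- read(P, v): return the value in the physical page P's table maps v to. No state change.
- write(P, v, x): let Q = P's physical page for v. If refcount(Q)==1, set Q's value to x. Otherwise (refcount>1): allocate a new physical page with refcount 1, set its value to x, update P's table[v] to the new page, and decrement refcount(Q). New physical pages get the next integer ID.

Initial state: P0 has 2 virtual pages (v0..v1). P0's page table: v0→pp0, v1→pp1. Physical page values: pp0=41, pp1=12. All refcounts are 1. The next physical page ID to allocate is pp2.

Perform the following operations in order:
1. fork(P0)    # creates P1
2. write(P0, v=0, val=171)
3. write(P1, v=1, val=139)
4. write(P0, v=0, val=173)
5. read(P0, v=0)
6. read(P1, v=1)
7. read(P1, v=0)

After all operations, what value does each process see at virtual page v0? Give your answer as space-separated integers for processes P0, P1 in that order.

Answer: 173 41

Derivation:
Op 1: fork(P0) -> P1. 2 ppages; refcounts: pp0:2 pp1:2
Op 2: write(P0, v0, 171). refcount(pp0)=2>1 -> COPY to pp2. 3 ppages; refcounts: pp0:1 pp1:2 pp2:1
Op 3: write(P1, v1, 139). refcount(pp1)=2>1 -> COPY to pp3. 4 ppages; refcounts: pp0:1 pp1:1 pp2:1 pp3:1
Op 4: write(P0, v0, 173). refcount(pp2)=1 -> write in place. 4 ppages; refcounts: pp0:1 pp1:1 pp2:1 pp3:1
Op 5: read(P0, v0) -> 173. No state change.
Op 6: read(P1, v1) -> 139. No state change.
Op 7: read(P1, v0) -> 41. No state change.
P0: v0 -> pp2 = 173
P1: v0 -> pp0 = 41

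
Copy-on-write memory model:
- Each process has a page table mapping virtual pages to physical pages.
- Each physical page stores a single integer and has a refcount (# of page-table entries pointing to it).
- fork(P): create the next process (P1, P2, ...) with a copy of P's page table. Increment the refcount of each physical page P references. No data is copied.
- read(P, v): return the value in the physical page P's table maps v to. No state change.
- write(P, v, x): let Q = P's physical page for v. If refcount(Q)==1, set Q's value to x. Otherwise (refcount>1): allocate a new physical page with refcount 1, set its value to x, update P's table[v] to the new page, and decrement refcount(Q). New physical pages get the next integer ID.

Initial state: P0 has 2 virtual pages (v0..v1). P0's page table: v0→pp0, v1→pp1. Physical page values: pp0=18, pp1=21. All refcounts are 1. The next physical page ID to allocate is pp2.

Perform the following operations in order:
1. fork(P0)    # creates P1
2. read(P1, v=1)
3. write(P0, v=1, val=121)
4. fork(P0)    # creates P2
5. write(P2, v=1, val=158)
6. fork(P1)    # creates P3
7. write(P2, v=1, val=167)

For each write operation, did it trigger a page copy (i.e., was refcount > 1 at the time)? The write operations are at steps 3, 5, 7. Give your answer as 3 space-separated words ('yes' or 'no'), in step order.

Op 1: fork(P0) -> P1. 2 ppages; refcounts: pp0:2 pp1:2
Op 2: read(P1, v1) -> 21. No state change.
Op 3: write(P0, v1, 121). refcount(pp1)=2>1 -> COPY to pp2. 3 ppages; refcounts: pp0:2 pp1:1 pp2:1
Op 4: fork(P0) -> P2. 3 ppages; refcounts: pp0:3 pp1:1 pp2:2
Op 5: write(P2, v1, 158). refcount(pp2)=2>1 -> COPY to pp3. 4 ppages; refcounts: pp0:3 pp1:1 pp2:1 pp3:1
Op 6: fork(P1) -> P3. 4 ppages; refcounts: pp0:4 pp1:2 pp2:1 pp3:1
Op 7: write(P2, v1, 167). refcount(pp3)=1 -> write in place. 4 ppages; refcounts: pp0:4 pp1:2 pp2:1 pp3:1

yes yes no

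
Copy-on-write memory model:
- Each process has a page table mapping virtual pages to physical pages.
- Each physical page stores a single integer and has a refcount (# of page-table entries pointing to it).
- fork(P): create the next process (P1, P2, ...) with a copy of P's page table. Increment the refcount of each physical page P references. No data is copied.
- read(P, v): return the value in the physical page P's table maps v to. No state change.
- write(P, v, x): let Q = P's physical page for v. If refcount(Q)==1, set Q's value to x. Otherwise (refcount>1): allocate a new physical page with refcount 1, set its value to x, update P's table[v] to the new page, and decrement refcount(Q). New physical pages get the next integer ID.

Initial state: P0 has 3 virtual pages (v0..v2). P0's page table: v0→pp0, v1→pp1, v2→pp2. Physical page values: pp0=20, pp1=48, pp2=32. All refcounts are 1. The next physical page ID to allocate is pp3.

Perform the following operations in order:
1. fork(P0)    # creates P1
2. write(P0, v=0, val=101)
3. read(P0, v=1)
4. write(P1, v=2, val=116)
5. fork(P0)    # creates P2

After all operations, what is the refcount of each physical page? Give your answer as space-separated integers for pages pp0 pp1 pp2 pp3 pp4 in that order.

Op 1: fork(P0) -> P1. 3 ppages; refcounts: pp0:2 pp1:2 pp2:2
Op 2: write(P0, v0, 101). refcount(pp0)=2>1 -> COPY to pp3. 4 ppages; refcounts: pp0:1 pp1:2 pp2:2 pp3:1
Op 3: read(P0, v1) -> 48. No state change.
Op 4: write(P1, v2, 116). refcount(pp2)=2>1 -> COPY to pp4. 5 ppages; refcounts: pp0:1 pp1:2 pp2:1 pp3:1 pp4:1
Op 5: fork(P0) -> P2. 5 ppages; refcounts: pp0:1 pp1:3 pp2:2 pp3:2 pp4:1

Answer: 1 3 2 2 1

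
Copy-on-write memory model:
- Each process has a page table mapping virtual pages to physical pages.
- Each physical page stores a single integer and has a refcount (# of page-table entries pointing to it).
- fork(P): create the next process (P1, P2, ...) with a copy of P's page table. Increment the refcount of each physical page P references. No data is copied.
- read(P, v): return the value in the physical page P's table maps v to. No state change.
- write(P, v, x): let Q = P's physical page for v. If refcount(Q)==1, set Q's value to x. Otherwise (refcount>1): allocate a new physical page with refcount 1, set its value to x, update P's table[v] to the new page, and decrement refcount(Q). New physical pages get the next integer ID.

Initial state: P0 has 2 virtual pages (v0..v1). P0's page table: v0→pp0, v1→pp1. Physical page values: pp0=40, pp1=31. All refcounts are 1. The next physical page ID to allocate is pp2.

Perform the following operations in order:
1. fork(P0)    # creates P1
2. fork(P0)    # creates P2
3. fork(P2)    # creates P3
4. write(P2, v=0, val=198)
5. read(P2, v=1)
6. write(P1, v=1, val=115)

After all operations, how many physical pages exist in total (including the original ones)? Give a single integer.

Op 1: fork(P0) -> P1. 2 ppages; refcounts: pp0:2 pp1:2
Op 2: fork(P0) -> P2. 2 ppages; refcounts: pp0:3 pp1:3
Op 3: fork(P2) -> P3. 2 ppages; refcounts: pp0:4 pp1:4
Op 4: write(P2, v0, 198). refcount(pp0)=4>1 -> COPY to pp2. 3 ppages; refcounts: pp0:3 pp1:4 pp2:1
Op 5: read(P2, v1) -> 31. No state change.
Op 6: write(P1, v1, 115). refcount(pp1)=4>1 -> COPY to pp3. 4 ppages; refcounts: pp0:3 pp1:3 pp2:1 pp3:1

Answer: 4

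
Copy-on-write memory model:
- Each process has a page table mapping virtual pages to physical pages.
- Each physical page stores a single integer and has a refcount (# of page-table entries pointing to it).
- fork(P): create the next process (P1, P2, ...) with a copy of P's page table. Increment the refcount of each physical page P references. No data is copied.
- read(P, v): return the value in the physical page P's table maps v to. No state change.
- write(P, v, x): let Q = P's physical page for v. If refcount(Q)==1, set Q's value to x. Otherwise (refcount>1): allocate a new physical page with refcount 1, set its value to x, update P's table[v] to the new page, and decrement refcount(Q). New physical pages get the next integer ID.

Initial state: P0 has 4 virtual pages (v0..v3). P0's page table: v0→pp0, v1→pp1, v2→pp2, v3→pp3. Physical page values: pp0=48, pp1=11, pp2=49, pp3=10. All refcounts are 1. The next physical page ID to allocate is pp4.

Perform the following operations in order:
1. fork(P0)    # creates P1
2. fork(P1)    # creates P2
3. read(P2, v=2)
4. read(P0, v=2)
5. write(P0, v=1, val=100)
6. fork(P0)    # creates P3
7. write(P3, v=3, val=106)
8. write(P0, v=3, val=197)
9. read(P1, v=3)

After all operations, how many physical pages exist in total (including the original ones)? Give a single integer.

Answer: 7

Derivation:
Op 1: fork(P0) -> P1. 4 ppages; refcounts: pp0:2 pp1:2 pp2:2 pp3:2
Op 2: fork(P1) -> P2. 4 ppages; refcounts: pp0:3 pp1:3 pp2:3 pp3:3
Op 3: read(P2, v2) -> 49. No state change.
Op 4: read(P0, v2) -> 49. No state change.
Op 5: write(P0, v1, 100). refcount(pp1)=3>1 -> COPY to pp4. 5 ppages; refcounts: pp0:3 pp1:2 pp2:3 pp3:3 pp4:1
Op 6: fork(P0) -> P3. 5 ppages; refcounts: pp0:4 pp1:2 pp2:4 pp3:4 pp4:2
Op 7: write(P3, v3, 106). refcount(pp3)=4>1 -> COPY to pp5. 6 ppages; refcounts: pp0:4 pp1:2 pp2:4 pp3:3 pp4:2 pp5:1
Op 8: write(P0, v3, 197). refcount(pp3)=3>1 -> COPY to pp6. 7 ppages; refcounts: pp0:4 pp1:2 pp2:4 pp3:2 pp4:2 pp5:1 pp6:1
Op 9: read(P1, v3) -> 10. No state change.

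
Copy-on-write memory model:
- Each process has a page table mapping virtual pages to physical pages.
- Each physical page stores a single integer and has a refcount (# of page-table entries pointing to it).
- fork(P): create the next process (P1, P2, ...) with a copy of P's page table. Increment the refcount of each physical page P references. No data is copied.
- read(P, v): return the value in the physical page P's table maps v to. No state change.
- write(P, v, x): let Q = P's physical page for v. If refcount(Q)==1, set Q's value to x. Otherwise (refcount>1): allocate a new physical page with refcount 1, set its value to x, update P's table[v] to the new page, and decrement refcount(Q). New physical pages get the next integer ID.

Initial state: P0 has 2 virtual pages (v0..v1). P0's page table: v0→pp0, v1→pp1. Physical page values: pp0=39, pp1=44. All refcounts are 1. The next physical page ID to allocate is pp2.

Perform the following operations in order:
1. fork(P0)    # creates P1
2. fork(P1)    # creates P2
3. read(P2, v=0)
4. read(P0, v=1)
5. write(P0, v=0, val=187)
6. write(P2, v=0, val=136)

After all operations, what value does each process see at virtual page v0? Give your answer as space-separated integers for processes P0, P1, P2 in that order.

Answer: 187 39 136

Derivation:
Op 1: fork(P0) -> P1. 2 ppages; refcounts: pp0:2 pp1:2
Op 2: fork(P1) -> P2. 2 ppages; refcounts: pp0:3 pp1:3
Op 3: read(P2, v0) -> 39. No state change.
Op 4: read(P0, v1) -> 44. No state change.
Op 5: write(P0, v0, 187). refcount(pp0)=3>1 -> COPY to pp2. 3 ppages; refcounts: pp0:2 pp1:3 pp2:1
Op 6: write(P2, v0, 136). refcount(pp0)=2>1 -> COPY to pp3. 4 ppages; refcounts: pp0:1 pp1:3 pp2:1 pp3:1
P0: v0 -> pp2 = 187
P1: v0 -> pp0 = 39
P2: v0 -> pp3 = 136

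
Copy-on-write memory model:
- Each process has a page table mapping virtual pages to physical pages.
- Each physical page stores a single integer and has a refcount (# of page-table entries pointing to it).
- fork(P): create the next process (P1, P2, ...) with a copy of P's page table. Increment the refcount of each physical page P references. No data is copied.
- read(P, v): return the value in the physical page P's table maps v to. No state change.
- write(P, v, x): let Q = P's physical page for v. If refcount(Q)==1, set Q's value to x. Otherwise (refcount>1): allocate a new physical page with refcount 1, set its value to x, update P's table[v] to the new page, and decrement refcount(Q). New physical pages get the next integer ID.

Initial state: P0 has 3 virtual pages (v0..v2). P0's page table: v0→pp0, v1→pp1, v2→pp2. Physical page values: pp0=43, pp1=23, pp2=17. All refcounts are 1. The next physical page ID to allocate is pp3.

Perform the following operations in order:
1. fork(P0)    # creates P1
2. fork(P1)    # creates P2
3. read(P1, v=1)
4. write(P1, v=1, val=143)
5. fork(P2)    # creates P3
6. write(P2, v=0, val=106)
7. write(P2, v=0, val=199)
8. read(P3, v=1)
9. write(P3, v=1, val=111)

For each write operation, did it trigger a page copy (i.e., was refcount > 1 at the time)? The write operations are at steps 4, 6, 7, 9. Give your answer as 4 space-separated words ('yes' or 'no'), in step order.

Op 1: fork(P0) -> P1. 3 ppages; refcounts: pp0:2 pp1:2 pp2:2
Op 2: fork(P1) -> P2. 3 ppages; refcounts: pp0:3 pp1:3 pp2:3
Op 3: read(P1, v1) -> 23. No state change.
Op 4: write(P1, v1, 143). refcount(pp1)=3>1 -> COPY to pp3. 4 ppages; refcounts: pp0:3 pp1:2 pp2:3 pp3:1
Op 5: fork(P2) -> P3. 4 ppages; refcounts: pp0:4 pp1:3 pp2:4 pp3:1
Op 6: write(P2, v0, 106). refcount(pp0)=4>1 -> COPY to pp4. 5 ppages; refcounts: pp0:3 pp1:3 pp2:4 pp3:1 pp4:1
Op 7: write(P2, v0, 199). refcount(pp4)=1 -> write in place. 5 ppages; refcounts: pp0:3 pp1:3 pp2:4 pp3:1 pp4:1
Op 8: read(P3, v1) -> 23. No state change.
Op 9: write(P3, v1, 111). refcount(pp1)=3>1 -> COPY to pp5. 6 ppages; refcounts: pp0:3 pp1:2 pp2:4 pp3:1 pp4:1 pp5:1

yes yes no yes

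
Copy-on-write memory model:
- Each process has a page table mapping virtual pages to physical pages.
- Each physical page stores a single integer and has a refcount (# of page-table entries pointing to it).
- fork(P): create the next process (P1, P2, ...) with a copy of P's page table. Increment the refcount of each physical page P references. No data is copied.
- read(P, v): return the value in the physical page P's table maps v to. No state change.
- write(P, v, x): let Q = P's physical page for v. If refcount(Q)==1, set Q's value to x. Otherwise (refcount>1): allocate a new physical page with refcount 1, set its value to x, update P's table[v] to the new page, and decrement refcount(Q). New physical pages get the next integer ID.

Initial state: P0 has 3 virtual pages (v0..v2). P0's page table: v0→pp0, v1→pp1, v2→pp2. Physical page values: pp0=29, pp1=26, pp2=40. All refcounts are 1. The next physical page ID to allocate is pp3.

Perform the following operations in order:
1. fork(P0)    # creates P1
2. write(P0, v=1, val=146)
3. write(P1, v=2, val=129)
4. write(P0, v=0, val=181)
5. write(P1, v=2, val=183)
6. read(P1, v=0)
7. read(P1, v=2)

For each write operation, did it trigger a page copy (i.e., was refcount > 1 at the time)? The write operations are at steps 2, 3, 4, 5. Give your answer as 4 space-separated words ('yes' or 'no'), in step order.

Op 1: fork(P0) -> P1. 3 ppages; refcounts: pp0:2 pp1:2 pp2:2
Op 2: write(P0, v1, 146). refcount(pp1)=2>1 -> COPY to pp3. 4 ppages; refcounts: pp0:2 pp1:1 pp2:2 pp3:1
Op 3: write(P1, v2, 129). refcount(pp2)=2>1 -> COPY to pp4. 5 ppages; refcounts: pp0:2 pp1:1 pp2:1 pp3:1 pp4:1
Op 4: write(P0, v0, 181). refcount(pp0)=2>1 -> COPY to pp5. 6 ppages; refcounts: pp0:1 pp1:1 pp2:1 pp3:1 pp4:1 pp5:1
Op 5: write(P1, v2, 183). refcount(pp4)=1 -> write in place. 6 ppages; refcounts: pp0:1 pp1:1 pp2:1 pp3:1 pp4:1 pp5:1
Op 6: read(P1, v0) -> 29. No state change.
Op 7: read(P1, v2) -> 183. No state change.

yes yes yes no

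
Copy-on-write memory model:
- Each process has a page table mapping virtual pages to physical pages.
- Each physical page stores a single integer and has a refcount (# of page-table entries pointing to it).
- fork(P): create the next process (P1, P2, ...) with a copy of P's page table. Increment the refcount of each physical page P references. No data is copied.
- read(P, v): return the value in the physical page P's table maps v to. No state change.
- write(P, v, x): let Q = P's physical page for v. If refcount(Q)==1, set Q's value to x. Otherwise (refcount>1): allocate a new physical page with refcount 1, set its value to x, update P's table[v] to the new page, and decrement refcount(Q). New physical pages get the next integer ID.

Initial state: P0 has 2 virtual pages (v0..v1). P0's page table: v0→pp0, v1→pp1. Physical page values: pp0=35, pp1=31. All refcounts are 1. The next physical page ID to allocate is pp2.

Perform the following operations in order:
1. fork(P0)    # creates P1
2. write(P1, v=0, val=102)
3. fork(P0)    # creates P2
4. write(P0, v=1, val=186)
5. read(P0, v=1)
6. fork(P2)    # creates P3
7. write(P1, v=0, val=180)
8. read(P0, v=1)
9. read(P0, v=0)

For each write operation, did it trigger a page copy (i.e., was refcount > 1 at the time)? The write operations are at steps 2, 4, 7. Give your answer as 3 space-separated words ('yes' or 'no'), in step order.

Op 1: fork(P0) -> P1. 2 ppages; refcounts: pp0:2 pp1:2
Op 2: write(P1, v0, 102). refcount(pp0)=2>1 -> COPY to pp2. 3 ppages; refcounts: pp0:1 pp1:2 pp2:1
Op 3: fork(P0) -> P2. 3 ppages; refcounts: pp0:2 pp1:3 pp2:1
Op 4: write(P0, v1, 186). refcount(pp1)=3>1 -> COPY to pp3. 4 ppages; refcounts: pp0:2 pp1:2 pp2:1 pp3:1
Op 5: read(P0, v1) -> 186. No state change.
Op 6: fork(P2) -> P3. 4 ppages; refcounts: pp0:3 pp1:3 pp2:1 pp3:1
Op 7: write(P1, v0, 180). refcount(pp2)=1 -> write in place. 4 ppages; refcounts: pp0:3 pp1:3 pp2:1 pp3:1
Op 8: read(P0, v1) -> 186. No state change.
Op 9: read(P0, v0) -> 35. No state change.

yes yes no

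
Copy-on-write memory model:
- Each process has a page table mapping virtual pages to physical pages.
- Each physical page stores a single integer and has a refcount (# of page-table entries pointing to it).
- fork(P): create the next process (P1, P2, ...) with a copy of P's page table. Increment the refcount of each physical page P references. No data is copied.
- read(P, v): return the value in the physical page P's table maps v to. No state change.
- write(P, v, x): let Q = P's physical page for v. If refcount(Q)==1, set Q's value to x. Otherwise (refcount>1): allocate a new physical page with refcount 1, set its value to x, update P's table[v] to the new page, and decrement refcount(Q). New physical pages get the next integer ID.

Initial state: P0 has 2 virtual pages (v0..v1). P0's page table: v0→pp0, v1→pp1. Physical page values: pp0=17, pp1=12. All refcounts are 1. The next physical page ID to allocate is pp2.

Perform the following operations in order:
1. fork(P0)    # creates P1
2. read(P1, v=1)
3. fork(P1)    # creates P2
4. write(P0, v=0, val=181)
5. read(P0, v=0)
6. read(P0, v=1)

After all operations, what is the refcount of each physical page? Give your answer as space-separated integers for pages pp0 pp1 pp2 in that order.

Answer: 2 3 1

Derivation:
Op 1: fork(P0) -> P1. 2 ppages; refcounts: pp0:2 pp1:2
Op 2: read(P1, v1) -> 12. No state change.
Op 3: fork(P1) -> P2. 2 ppages; refcounts: pp0:3 pp1:3
Op 4: write(P0, v0, 181). refcount(pp0)=3>1 -> COPY to pp2. 3 ppages; refcounts: pp0:2 pp1:3 pp2:1
Op 5: read(P0, v0) -> 181. No state change.
Op 6: read(P0, v1) -> 12. No state change.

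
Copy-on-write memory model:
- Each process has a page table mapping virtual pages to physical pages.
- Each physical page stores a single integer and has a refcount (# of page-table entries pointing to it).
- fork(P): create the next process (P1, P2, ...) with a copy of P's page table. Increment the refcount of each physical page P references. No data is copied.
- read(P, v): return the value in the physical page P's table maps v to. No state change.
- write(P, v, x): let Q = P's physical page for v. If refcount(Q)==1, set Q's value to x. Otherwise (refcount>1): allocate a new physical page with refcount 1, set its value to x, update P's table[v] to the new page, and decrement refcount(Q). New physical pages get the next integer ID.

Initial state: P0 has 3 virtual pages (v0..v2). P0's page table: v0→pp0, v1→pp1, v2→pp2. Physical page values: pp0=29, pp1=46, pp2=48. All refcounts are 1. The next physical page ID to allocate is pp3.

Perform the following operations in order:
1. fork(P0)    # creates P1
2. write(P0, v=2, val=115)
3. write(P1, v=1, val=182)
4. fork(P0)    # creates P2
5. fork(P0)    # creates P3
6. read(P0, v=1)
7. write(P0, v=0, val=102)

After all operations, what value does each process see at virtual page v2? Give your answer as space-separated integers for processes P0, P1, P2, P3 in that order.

Op 1: fork(P0) -> P1. 3 ppages; refcounts: pp0:2 pp1:2 pp2:2
Op 2: write(P0, v2, 115). refcount(pp2)=2>1 -> COPY to pp3. 4 ppages; refcounts: pp0:2 pp1:2 pp2:1 pp3:1
Op 3: write(P1, v1, 182). refcount(pp1)=2>1 -> COPY to pp4. 5 ppages; refcounts: pp0:2 pp1:1 pp2:1 pp3:1 pp4:1
Op 4: fork(P0) -> P2. 5 ppages; refcounts: pp0:3 pp1:2 pp2:1 pp3:2 pp4:1
Op 5: fork(P0) -> P3. 5 ppages; refcounts: pp0:4 pp1:3 pp2:1 pp3:3 pp4:1
Op 6: read(P0, v1) -> 46. No state change.
Op 7: write(P0, v0, 102). refcount(pp0)=4>1 -> COPY to pp5. 6 ppages; refcounts: pp0:3 pp1:3 pp2:1 pp3:3 pp4:1 pp5:1
P0: v2 -> pp3 = 115
P1: v2 -> pp2 = 48
P2: v2 -> pp3 = 115
P3: v2 -> pp3 = 115

Answer: 115 48 115 115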